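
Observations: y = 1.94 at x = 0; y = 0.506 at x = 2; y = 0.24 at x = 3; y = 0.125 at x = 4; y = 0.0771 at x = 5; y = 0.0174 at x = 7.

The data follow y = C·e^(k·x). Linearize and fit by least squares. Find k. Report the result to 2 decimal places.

k = -0.67

Let Y = ln y. Fitting Y = k·x + ln C by least squares:
Σx = 21.0000, Σ(x)² = 103.0000, Σln y = -10.1390, Σx·ln y = -55.1338.
Equations: 103.0000·k + 21.0000·ln C = -55.1338;  21.0000·k + 6·ln C = -10.1390.
Slope k = (n·Σx·ln y − Σx·Σln y)/(n·Σ(x)² − (Σx)²) = (6·-55.1338 − 21.0000·-10.1390)/177.0000 = -0.66601; ln C = (Σln y − k·Σx)/n = 0.64119.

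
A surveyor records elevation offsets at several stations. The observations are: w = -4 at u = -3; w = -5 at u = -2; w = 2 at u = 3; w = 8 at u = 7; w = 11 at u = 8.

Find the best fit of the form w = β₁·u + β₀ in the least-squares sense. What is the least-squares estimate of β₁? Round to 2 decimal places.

Compute the Gram sums: Σu·u = 135, Σu = 13, Σ1 = 5.
Right-hand side: Σu·w = 172, Σw = 12.
Normal equations: [[135, 13]; [13, 5]]·[β₁, β₀]ᵀ = [172, 12]ᵀ.
Δ = 135·5 − 13² = 506.
β₁ = (172·5 − 13·12)/506 = 32/23; β₀ = (135·12 − 13·172)/506 = -28/23.

β₁ = 1.39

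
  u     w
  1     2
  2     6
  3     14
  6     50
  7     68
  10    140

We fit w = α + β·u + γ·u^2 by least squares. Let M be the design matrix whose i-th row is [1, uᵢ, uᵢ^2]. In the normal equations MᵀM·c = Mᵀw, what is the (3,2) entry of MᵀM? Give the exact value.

1595

Row 3 ↔ basis u^2, column 2 ↔ basis u, so (MᵀM)_{3,2} = Σᵢ (u^2)·(u) = (1)·(1) + (4)·(2) + (9)·(3) + (36)·(6) + (49)·(7) + (100)·(10) = 1595.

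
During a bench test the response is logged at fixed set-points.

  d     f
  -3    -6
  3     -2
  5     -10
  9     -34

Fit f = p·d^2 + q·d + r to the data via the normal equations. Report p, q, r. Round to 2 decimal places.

p = -0.48, q = 0.55, r = 0.07

Setting ∂/∂p … = 0 gives: 7348·p + 854·q + 124·r = -3076;  854·p + 124·q + 14·r = -344;  124·p + 14·q + 4·r = -52.
Inverting the 3×3 Gram matrix, [p, q, r]ᵀ = [-29/60, 41/75, 7/100]ᵀ.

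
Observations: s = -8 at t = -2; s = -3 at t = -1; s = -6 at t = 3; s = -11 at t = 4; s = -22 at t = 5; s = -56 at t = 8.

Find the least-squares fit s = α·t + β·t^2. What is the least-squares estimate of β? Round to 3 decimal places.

β = -1.051

With design matrix M, MᵀM = [[119, 719]; [719, 5075]] and Mᵀs = [-601, -4399]ᵀ.
Determinant 119·5075 − 719² = 86964.
α = ((-601)·5075 − 719·(-4399))/86964 = 18801/14494; β = (119·(-4399) − 719·(-601))/86964 = -15227/14494.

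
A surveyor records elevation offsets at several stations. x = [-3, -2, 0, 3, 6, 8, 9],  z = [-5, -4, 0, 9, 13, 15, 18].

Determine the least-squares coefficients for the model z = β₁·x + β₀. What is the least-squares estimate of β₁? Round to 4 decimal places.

The normal equations are: 203·β₁ + 21·β₀ = 410;  21·β₁ + 7·β₀ = 46.
(Σx·x = 203, Σx = 21, Σ1 = 7, Σx·z = 410, Σz = 46.)
Determinant 203·7 − 21² = 980.
β₁ = (410·7 − 21·46)/980 = 68/35; β₀ = (203·46 − 21·410)/980 = 26/35.

β₁ = 1.9429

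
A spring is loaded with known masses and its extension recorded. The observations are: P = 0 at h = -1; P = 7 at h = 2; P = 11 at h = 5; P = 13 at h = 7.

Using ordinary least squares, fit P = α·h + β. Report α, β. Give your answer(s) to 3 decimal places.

α = 1.612, β = 2.510

Compute the Gram sums: Σh·h = 79, Σh = 13, Σ1 = 4.
Right-hand side: Σh·P = 160, ΣP = 31.
So XᵀX·[α, β]ᵀ = XᵀP: [[79, 13]; [13, 4]]·[α, β]ᵀ = [160, 31]ᵀ.
Δ = 79·4 − 13² = 147.
α = (160·4 − 13·31)/147 = 79/49; β = (79·31 − 13·160)/147 = 123/49.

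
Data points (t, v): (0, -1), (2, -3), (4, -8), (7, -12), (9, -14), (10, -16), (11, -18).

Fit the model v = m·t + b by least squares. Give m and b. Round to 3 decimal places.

Compute the Gram sums: Σt·t = 371, Σt = 43, Σ1 = 7.
Right-hand side: Σt·v = -606, Σv = -72.
MᵀM·[m, b]ᵀ = Mᵀv becomes [[371, 43]; [43, 7]]·[m, b]ᵀ = [-606, -72]ᵀ.
Δ = 371·7 − 43² = 748.
m = ((-606)·7 − 43·(-72))/748 = -573/374; b = (371·(-72) − 43·(-606))/748 = -327/374.

m = -1.532, b = -0.874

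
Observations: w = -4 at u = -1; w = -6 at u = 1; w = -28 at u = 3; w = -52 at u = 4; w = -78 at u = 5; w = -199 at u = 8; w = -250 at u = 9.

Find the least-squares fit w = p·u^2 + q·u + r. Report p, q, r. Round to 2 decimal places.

p = -3.06, q = -0.15, r = -1.52

With design matrix M, MᵀM = [[11621, 1457, 197]; [1457, 197, 29]; [197, 29, 7]] and Mᵀw = [-36030, -4526, -617]ᵀ.
Row-reducing yields p = -301363/98616, q = -14687/98616, r = -3577/2348.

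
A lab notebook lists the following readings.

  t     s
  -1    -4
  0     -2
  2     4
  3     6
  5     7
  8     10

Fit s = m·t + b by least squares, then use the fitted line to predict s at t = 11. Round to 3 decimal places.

Sums needed: Σt·t = 103, Σt = 17, Σ1 = 6.
Moment sums: Σt·s = 145, Σs = 21.
Eliminating b: 6·(row 1) − 17·(row 2) gives 329·m = 6·145 − 17·21 = 513, so m = 513/329.
Then b = (21 − 17·(513/329))/6 = -302/329.
At t = 11: ŝ = (513/329)·(11) + (-302/329)·(1) = 763/47.

ŝ = 16.234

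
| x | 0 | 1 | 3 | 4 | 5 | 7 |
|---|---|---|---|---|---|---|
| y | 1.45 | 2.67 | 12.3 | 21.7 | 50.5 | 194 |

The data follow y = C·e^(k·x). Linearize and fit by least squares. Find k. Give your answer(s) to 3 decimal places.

With ln yᵢ as the transformed response and xᵢ as the regressor:
Σx = 20.0000, Σ(x)² = 100.0000, Σln y = 16.1304, Σx·ln y = 77.3050.
Equations: 100.0000·k + 20.0000·ln C = 77.3050;  20.0000·k + 6·ln C = 16.1304.
Slope k = (n·Σx·ln y − Σx·Σln y)/(n·Σ(x)² − (Σx)²) = (6·77.3050 − 20.0000·16.1304)/200.0000 = 0.70611; ln C = (Σln y − k·Σx)/n = 0.33469.

k = 0.706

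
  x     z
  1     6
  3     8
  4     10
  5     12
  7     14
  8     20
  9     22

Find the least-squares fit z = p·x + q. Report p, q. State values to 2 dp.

Entries of AᵀA: Σx·x = 245, Σx = 37, Σ1 = 7.
And Σx·z = 586, Σz = 92.
Normal equations: [[245, 37]; [37, 7]]·[p, q]ᵀ = [586, 92]ᵀ.
Eliminating q: 7·(row 1) − 37·(row 2) gives 346·p = 7·586 − 37·92 = 698, so p = 349/173.
Then q = (92 − 37·(349/173))/7 = 429/173.

p = 2.02, q = 2.48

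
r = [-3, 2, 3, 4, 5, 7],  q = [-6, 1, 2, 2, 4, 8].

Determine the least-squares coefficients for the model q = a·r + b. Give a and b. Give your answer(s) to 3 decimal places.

Compute the Gram sums: Σr·r = 112, Σr = 18, Σ1 = 6.
For Xᵀq: Σr·q = 110, Σq = 11.
XᵀX·[a, b]ᵀ = Xᵀq becomes [[112, 18]; [18, 6]]·[a, b]ᵀ = [110, 11]ᵀ.
Eliminating b: 6·(row 1) − 18·(row 2) gives 348·a = 6·110 − 18·11 = 462, so a = 77/58.
Then b = (11 − 18·(77/58))/6 = -187/87.

a = 1.328, b = -2.149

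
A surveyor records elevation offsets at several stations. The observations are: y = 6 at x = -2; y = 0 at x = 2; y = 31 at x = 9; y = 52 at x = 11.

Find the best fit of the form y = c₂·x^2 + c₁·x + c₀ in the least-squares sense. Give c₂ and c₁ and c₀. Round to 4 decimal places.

Compute the Gram sums: Σx^2·x^2 = 21234, Σx^2·x = 2060, Σx^2 = 210, Σx·x = 210, Σx = 20, Σ1 = 4.
For Mᵀy: Σx^2·y = 8827, Σx·y = 839, Σy = 89.
MᵀM·[c₂, c₁, c₀]ᵀ = Mᵀy becomes [[21234, 2060, 210]; [2060, 210, 20]; [210, 20, 4]]·[c₂, c₁, c₀]ᵀ = [8827, 839, 89]ᵀ.
Solving the 3×3 system (Gaussian elimination) gives c₂ = 11811/20578, c₁ = -173699/102890, c₀ = 5741/10289.

c₂ = 0.5740, c₁ = -1.6882, c₀ = 0.5580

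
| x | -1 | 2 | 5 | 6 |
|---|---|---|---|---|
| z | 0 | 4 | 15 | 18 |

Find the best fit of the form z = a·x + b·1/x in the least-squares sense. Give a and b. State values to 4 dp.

Compute the Gram sums: Σx·x = 66, Σx·1/x = 4, Σ1/x·1/x = 593/450.
Right-hand side: Σx·z = 191, Σ1/x·z = 8.
Normal equations: [[66, 4]; [4, 593/450]]·[a, b]ᵀ = [191, 8]ᵀ.
Δ = 66·(593/450) − 4² = 5323/75.
a = (191·(593/450) − 4·8)/(5323/75) = 98863/31938; b = (66·8 − 4·191)/(5323/75) = -17700/5323.

a = 3.0955, b = -3.3252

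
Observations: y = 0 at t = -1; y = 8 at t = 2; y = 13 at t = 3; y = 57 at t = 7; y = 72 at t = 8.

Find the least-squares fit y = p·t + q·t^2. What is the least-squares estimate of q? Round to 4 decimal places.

q = 0.9140

Forming XᵀX = [[127, 889]; [889, 6595]] and Xᵀy = [1030, 7550]ᵀ gives XᵀX·[p, q]ᵀ = Xᵀy.
Eliminating q: 6595·(row 1) − 889·(row 2) gives 47244·p = 6595·1030 − 889·7550 = 80900, so p = 20225/11811.
Then q = (7550 − 889·(20225/11811))/6595 = 85/93.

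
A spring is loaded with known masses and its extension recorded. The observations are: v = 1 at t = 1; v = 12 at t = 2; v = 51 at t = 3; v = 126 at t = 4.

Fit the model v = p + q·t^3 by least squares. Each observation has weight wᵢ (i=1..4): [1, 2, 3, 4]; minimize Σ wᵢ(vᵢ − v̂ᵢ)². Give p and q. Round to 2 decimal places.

p = -3.18, q = 2.02

Setting ∂/∂p … = 0 gives: 10·p + 354·q = 682;  354·p + 18700·q = 36580.
(Σwᵢ·1 = 10, Σwᵢ·t^3 = 354, Σwᵢ·t^3·t^3 = 18700, Σwᵢ·v = 682, Σwᵢ·t^3·v = 36580.)
Eliminating q: 18700·(row 1) − 354·(row 2) gives 61684·p = 18700·682 − 354·36580 = -195920, so p = -48980/15421.
Then q = (36580 − 354·(-48980/15421))/18700 = 31093/15421.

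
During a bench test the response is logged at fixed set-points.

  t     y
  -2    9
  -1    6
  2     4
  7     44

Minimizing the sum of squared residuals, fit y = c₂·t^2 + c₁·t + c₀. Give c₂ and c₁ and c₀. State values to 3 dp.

With design matrix X, XᵀX = [[2434, 342, 58]; [342, 58, 6]; [58, 6, 4]] and Xᵀy = [2214, 292, 63]ᵀ.
Inverting the 3×3 Gram matrix, [c₂, c₁, c₀]ᵀ = [2227/2172, -945/724, 3085/1086]ᵀ.

c₂ = 1.025, c₁ = -1.305, c₀ = 2.841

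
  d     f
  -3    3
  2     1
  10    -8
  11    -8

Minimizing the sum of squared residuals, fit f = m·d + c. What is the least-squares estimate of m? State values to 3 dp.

Setting ∂/∂m … = 0 gives: 234·m + 20·c = -175;  20·m + 4·c = -12.
Determinant 234·4 − 20² = 536.
m = ((-175)·4 − 20·(-12))/536 = -115/134; c = (234·(-12) − 20·(-175))/536 = 173/134.

m = -0.858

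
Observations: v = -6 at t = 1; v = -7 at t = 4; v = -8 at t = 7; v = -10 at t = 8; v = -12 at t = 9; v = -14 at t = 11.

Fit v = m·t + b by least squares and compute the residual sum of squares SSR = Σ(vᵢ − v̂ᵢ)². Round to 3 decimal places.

SSR = 6.112

Forming MᵀM = [[332, 40]; [40, 6]] and Mᵀv = [-432, -57]ᵀ gives MᵀM·[m, b]ᵀ = Mᵀv.
det = 332·6 − 40² = 392.
m = ((-432)·6 − 40·(-57))/392 = -39/49; b = (332·(-57) − 40·(-432))/392 = -411/98.
Residuals: -99/98, 37/98, 173/98, 55/98, -9/14, -103/98; SSR = 599/98.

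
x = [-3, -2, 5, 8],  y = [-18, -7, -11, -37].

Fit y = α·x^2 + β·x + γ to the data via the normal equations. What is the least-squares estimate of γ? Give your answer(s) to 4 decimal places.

Entries of AᵀA: Σx^2·x^2 = 4818, Σx^2·x = 602, Σx^2 = 102, Σx·x = 102, Σx = 8, Σ1 = 4.
And Σx^2·y = -2833, Σx·y = -283, Σy = -73.
Solving the 3×3 system (Gaussian elimination) gives α = -29023/32258, β = 41464/16129, γ = -57/127.

γ = -0.4488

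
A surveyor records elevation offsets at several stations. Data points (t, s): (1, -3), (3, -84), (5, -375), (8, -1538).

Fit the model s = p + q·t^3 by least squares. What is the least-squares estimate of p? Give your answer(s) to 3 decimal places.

p = -0.979

From the data, Σ1 = 4, Σt^3 = 665, Σt^3·t^3 = 278499.
And Σs = -2000, Σt^3·s = -836602.
Normal equations: [[4, 665]; [665, 278499]]·[p, q]ᵀ = [-2000, -836602]ᵀ.
Determinant 4·278499 − 665² = 671771.
p = ((-2000)·278499 − 665·(-836602))/671771 = -657670/671771; q = (4·(-836602) − 665·(-2000))/671771 = -2016408/671771.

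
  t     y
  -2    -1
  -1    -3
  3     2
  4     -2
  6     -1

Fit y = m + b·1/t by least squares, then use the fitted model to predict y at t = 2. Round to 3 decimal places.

Forming MᵀM = [[5, -3/4]; [-3/4, 209/144]] and Mᵀy = [-5, 7/2]ᵀ gives MᵀM·[m, b]ᵀ = Mᵀy.
Δ = 5·(209/144) − (-3/4)² = 241/36.
m = ((-5)·(209/144) − (-3/4)·(7/2))/(241/36) = -667/964; b = (5·(7/2) − (-3/4)·(-5))/(241/36) = 495/241.
At t = 2: ŷ = (-667/964)·(1) + (495/241)·(1/2) = 323/964.

ŷ = 0.335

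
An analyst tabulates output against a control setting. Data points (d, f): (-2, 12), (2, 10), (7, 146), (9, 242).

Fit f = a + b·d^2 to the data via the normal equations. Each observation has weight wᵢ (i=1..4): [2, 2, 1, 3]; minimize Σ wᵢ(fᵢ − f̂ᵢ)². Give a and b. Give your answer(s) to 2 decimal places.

Forming XᵀWX = [[8, 308]; [308, 22148]] and XᵀWf = [916, 66136]ᵀ gives XᵀWX·[a, b]ᵀ = XᵀWf.
det = 8·22148 − 308² = 82320.
a = (916·22148 − 308·66136)/82320 = -1; b = (8·66136 − 308·916)/82320 = 3.

a = -1.00, b = 3.00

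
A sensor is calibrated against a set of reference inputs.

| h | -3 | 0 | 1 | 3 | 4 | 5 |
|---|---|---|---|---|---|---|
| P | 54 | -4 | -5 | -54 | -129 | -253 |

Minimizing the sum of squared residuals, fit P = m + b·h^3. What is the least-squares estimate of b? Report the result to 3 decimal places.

b = -2.006

From the data, Σ1 = 6, Σh^3 = 190, Σh^3·h^3 = 21180.
And ΣP = -391, Σh^3·P = -42802.
XᵀX·[m, b]ᵀ = XᵀP becomes [[6, 190]; [190, 21180]]·[m, b]ᵀ = [-391, -42802]ᵀ.
Δ = 6·21180 − 190² = 90980.
m = ((-391)·21180 − 190·(-42802))/90980 = -7450/4549; b = (6·(-42802) − 190·(-391))/90980 = -91261/45490.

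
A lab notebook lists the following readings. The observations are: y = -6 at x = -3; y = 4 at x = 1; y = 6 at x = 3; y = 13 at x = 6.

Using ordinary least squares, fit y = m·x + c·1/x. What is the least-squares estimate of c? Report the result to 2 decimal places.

c = 1.65

Forming AᵀA = [[55, 4]; [4, 5/4]] and Aᵀy = [118, 61/6]ᵀ gives AᵀA·[m, c]ᵀ = Aᵀy.
det = 55·(5/4) − 4² = 211/4.
m = (118·(5/4) − 4·(61/6))/(211/4) = 1282/633; c = (55·(61/6) − 4·118)/(211/4) = 1046/633.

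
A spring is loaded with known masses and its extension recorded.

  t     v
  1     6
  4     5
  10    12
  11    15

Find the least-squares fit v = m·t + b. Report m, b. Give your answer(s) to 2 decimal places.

With design matrix X, XᵀX = [[238, 26]; [26, 4]] and Xᵀv = [311, 38]ᵀ.
det = 238·4 − 26² = 276.
m = (311·4 − 26·38)/276 = 64/69; b = (238·38 − 26·311)/276 = 479/138.

m = 0.93, b = 3.47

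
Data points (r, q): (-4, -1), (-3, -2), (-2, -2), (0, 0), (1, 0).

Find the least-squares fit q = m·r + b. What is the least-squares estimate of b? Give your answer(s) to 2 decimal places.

b = -0.44

Entries of AᵀA: Σr·r = 30, Σr = -8, Σ1 = 5.
For Aᵀq: Σr·q = 14, Σq = -5.
det = 30·5 − (-8)² = 86.
m = (14·5 − (-8)·(-5))/86 = 15/43; b = (30·(-5) − (-8)·14)/86 = -19/43.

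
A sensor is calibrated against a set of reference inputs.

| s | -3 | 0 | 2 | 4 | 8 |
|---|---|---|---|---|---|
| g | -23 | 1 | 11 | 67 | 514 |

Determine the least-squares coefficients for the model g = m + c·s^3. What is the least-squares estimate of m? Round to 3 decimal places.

m = 2.772

Sums needed: Σ1 = 5, Σs^3 = 557, Σs^3·s^3 = 267033.
For Xᵀg: Σg = 570, Σs^3·g = 268165.
Normal equations: [[5, 557]; [557, 267033]]·[m, c]ᵀ = [570, 268165]ᵀ.
Determinant 5·267033 − 557² = 1024916.
m = (570·267033 − 557·268165)/1024916 = 2840905/1024916; c = (5·268165 − 557·570)/1024916 = 1023335/1024916.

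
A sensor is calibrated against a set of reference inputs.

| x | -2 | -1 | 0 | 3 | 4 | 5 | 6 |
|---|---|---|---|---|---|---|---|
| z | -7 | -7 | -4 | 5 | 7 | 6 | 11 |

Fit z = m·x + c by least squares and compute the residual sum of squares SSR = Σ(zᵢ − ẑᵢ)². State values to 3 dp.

Entries of MᵀM: Σx·x = 91, Σx = 15, Σ1 = 7.
Moment sums: Σx·z = 160, Σz = 11.
So MᵀM·[m, c]ᵀ = Mᵀz: [[91, 15]; [15, 7]]·[m, c]ᵀ = [160, 11]ᵀ.
Determinant 91·7 − 15² = 412.
m = (160·7 − 15·11)/412 = 955/412; c = (91·11 − 15·160)/412 = -1399/412.
Residuals: 425/412, -265/206, -249/412, 297/206, 463/412, -226/103, 201/412; SSR = 4729/412.

SSR = 11.478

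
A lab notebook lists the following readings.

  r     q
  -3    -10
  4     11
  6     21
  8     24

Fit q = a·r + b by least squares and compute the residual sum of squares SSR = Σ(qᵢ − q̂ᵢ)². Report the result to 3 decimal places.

SSR = 8.196

Entries of AᵀA: Σr·r = 125, Σr = 15, Σ1 = 4.
For Aᵀq: Σr·q = 392, Σq = 46.
Determinant 125·4 − 15² = 275.
a = (392·4 − 15·46)/275 = 878/275; b = (125·46 − 15·392)/275 = -26/55.
Residuals: 14/275, -357/275, 637/275, -294/275; SSR = 2254/275.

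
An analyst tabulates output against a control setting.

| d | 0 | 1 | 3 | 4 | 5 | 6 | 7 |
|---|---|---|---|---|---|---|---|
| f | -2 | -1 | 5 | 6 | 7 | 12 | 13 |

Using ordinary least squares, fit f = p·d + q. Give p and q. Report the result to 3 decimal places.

p = 2.217, q = -2.522

Compute the Gram sums: Σd·d = 136, Σd = 26, Σ1 = 7.
And Σd·f = 236, Σf = 40.
Normal equations: [[136, 26]; [26, 7]]·[p, q]ᵀ = [236, 40]ᵀ.
Eliminating q: 7·(row 1) − 26·(row 2) gives 276·p = 7·236 − 26·40 = 612, so p = 51/23.
Then q = (40 − 26·(51/23))/7 = -58/23.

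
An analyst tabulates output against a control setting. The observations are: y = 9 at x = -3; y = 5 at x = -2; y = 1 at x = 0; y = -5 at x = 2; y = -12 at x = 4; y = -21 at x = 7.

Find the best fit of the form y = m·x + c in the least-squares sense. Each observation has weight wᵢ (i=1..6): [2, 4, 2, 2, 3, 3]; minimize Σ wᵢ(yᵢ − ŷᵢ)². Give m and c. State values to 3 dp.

Normal-equation sums: Σwᵢ·x·x = 237, Σwᵢ·x = 23, Σwᵢ·1 = 16.
Right-hand side: Σwᵢ·x·y = -699, Σwᵢ·y = -69.
Normal equations: [[237, 23]; [23, 16]]·[m, c]ᵀ = [-699, -69]ᵀ.
Determinant 237·16 − 23² = 3263.
m = ((-699)·16 − 23·(-69))/3263 = -9597/3263; c = (237·(-69) − 23·(-699))/3263 = -276/3263.

m = -2.941, c = -0.085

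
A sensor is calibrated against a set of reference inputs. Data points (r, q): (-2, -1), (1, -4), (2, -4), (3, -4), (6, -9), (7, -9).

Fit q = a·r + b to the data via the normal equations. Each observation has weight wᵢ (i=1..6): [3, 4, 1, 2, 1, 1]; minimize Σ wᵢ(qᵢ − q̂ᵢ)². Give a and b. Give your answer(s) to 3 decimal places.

With design matrix A, AᵀWA = [[123, 19]; [19, 12]] and AᵀWq = [-159, -49]ᵀ.
Eliminating b: 12·(row 1) − 19·(row 2) gives 1115·a = 12·(-159) − 19·(-49) = -977, so a = -977/1115.
Then b = ((-49) − 19·(-977/1115))/12 = -3006/1115.

a = -0.876, b = -2.696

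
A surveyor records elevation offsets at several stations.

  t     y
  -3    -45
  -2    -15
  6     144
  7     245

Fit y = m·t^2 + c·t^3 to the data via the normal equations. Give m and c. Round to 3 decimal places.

m = -1.976, c = 0.996

Sums needed: Σt^2·t^2 = 3794, Σt^2·t^3 = 24308, Σt^3·t^3 = 165098.
And Σt^2·y = 16724, Σt^3·y = 116474.
Normal equations: [[3794, 24308]; [24308, 165098]]·[m, c]ᵀ = [16724, 116474]ᵀ.
Determinant 3794·165098 − 24308² = 35502948.
m = (16724·165098 − 24308·116474)/35502948 = -1948640/986193; c = (3794·116474 − 24308·16724)/35502948 = 982649/986193.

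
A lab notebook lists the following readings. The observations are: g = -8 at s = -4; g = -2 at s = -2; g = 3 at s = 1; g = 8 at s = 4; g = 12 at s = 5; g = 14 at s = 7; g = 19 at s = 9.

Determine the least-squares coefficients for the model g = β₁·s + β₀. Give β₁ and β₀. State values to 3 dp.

Setting ∂/∂β₁ … = 0 gives: 192·β₁ + 20·β₀ = 400;  20·β₁ + 7·β₀ = 46.
det = 192·7 − 20² = 944.
β₁ = (400·7 − 20·46)/944 = 235/118; β₀ = (192·46 − 20·400)/944 = 52/59.

β₁ = 1.992, β₀ = 0.881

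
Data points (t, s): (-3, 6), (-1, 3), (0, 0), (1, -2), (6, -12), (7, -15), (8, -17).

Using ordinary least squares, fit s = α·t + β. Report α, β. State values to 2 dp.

α = -2.12, β = 0.16

Entries of XᵀX: Σt·t = 160, Σt = 18, Σ1 = 7.
Moment sums: Σt·s = -336, Σs = -37.
So XᵀX·[α, β]ᵀ = Xᵀs: [[160, 18]; [18, 7]]·[α, β]ᵀ = [-336, -37]ᵀ.
det = 160·7 − 18² = 796.
α = ((-336)·7 − 18·(-37))/796 = -843/398; β = (160·(-37) − 18·(-336))/796 = 32/199.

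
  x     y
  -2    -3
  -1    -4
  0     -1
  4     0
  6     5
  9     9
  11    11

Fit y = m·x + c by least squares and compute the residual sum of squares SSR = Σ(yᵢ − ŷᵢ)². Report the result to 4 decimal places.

SSR = 10.7094

From the data, Σx·x = 259, Σx = 27, Σ1 = 7.
For Aᵀy: Σx·y = 242, Σy = 17.
Normal equations: [[259, 27]; [27, 7]]·[m, c]ᵀ = [242, 17]ᵀ.
Eliminating c: 7·(row 1) − 27·(row 2) gives 1084·m = 7·242 − 27·17 = 1235, so m = 1235/1084.
Then c = (17 − 27·(1235/1084))/7 = -2131/1084.
Residuals: 1349/1084, -485/542, 1047/1084, -2809/1084, 141/1084, 193/271, 235/542; SSR = 11609/1084.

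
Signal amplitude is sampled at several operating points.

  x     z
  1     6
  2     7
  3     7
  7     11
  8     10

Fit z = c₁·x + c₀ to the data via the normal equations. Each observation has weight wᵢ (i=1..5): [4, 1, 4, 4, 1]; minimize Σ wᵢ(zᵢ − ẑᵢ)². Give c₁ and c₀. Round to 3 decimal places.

c₁ = 0.775, c₀ = 5.084

The normal equations are: 304·c₁ + 54·c₀ = 510;  54·c₁ + 14·c₀ = 113.
Δ = 304·14 − 54² = 1340.
c₁ = (510·14 − 54·113)/1340 = 519/670; c₀ = (304·113 − 54·510)/1340 = 1703/335.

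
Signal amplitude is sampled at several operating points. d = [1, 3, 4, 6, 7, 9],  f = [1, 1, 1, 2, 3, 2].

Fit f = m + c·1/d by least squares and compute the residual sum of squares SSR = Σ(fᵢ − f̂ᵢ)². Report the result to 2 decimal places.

From the data, Σ1 = 6, Σ1/d = 505/252, Σ1/d·1/d = 78373/63504.
And Σf = 10, Σ1/d·f = 647/252.
MᵀM·[m, c]ᵀ = Mᵀf becomes [[6, 505/252]; [505/252, 78373/63504]]·[m, c]ᵀ = [10, 647/252]ᵀ.
det = 6·(78373/63504) − (505/252)² = 215213/63504.
m = (10·(78373/63504) − (505/252)·(647/252))/(215213/63504) = 456995/215213; c = (6·(647/252) − (505/252)·10)/(215213/63504) = -294336/215213.
Residuals: 2766/11327, -143670/215213, -168198/215213, 22487/215213, 230692/215213, 6135/215213; SSR = 490006/215213.

SSR = 2.28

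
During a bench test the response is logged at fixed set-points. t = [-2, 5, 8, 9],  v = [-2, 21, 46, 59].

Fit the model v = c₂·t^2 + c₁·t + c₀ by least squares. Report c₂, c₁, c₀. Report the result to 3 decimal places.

Entries of AᵀA: Σt^2·t^2 = 11298, Σt^2·t = 1358, Σt^2 = 174, Σt·t = 174, Σt = 20, Σ1 = 4.
Right-hand side: Σt^2·v = 8240, Σt·v = 1008, Σv = 124.
Inverting the 3×3 Gram matrix, [c₂, c₁, c₀]ᵀ = [10630/18901, 29002/18901, -524/461]ᵀ.

c₂ = 0.562, c₁ = 1.534, c₀ = -1.137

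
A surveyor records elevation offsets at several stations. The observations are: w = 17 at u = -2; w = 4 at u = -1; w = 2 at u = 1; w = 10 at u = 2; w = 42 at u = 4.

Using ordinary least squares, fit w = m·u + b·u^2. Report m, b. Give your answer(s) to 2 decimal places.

Entries of MᵀM: Σu·u = 26, Σu·u^2 = 64, Σu^2·u^2 = 290.
And Σu·w = 152, Σu^2·w = 786.
Normal equations: [[26, 64]; [64, 290]]·[m, b]ᵀ = [152, 786]ᵀ.
Eliminating b: 290·(row 1) − 64·(row 2) gives 3444·m = 290·152 − 64·786 = -6224, so m = -1556/861.
Then b = (786 − 64·(-1556/861))/290 = 2677/861.

m = -1.81, b = 3.11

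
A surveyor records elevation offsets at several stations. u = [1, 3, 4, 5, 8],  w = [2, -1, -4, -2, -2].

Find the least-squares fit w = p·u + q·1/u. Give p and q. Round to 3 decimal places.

Setting ∂/∂p … = 0 gives: 115·p + 5·q = -43;  5·p + (17701/14400)·q = 1/60.
Eliminating q: (17701/14400)·(row 1) − 5·(row 2) gives (335123/2880)·p = (17701/14400)·(-43) − 5·(1/60) = -762343/14400, so p = -762343/1675615.
Then q = ((1/60) − 5·(-762343/1675615))/(17701/14400) = 624720/335123.

p = -0.455, q = 1.864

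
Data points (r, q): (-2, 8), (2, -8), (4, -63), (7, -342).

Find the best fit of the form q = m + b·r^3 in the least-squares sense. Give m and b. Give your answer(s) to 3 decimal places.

Compute the Gram sums: Σ1 = 4, Σr^3 = 407, Σr^3·r^3 = 121873.
For Xᵀq: Σq = -405, Σr^3·q = -121466.
Δ = 4·121873 − 407² = 321843.
m = ((-405)·121873 − 407·(-121466))/321843 = 78097/321843; b = (4·(-121466) − 407·(-405))/321843 = -321029/321843.

m = 0.243, b = -0.997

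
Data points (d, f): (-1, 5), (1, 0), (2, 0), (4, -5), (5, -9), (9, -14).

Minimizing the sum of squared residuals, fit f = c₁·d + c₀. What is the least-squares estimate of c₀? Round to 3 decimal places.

c₀ = 2.652

MᵀM·[c₁, c₀]ᵀ = Mᵀf reads: 128·c₁ + 20·c₀ = -196;  20·c₁ + 6·c₀ = -23.
(Σd·d = 128, Σd = 20, Σ1 = 6, Σd·f = -196, Σf = -23.)
Determinant 128·6 − 20² = 368.
c₁ = ((-196)·6 − 20·(-23))/368 = -179/92; c₀ = (128·(-23) − 20·(-196))/368 = 61/23.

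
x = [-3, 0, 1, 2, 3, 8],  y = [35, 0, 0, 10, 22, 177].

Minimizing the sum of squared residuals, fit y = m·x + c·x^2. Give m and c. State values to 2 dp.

With design matrix A, AᵀA = [[87, 521]; [521, 4275]] and Aᵀy = [1397, 11881]ᵀ.
Δ = 87·4275 − 521² = 100484.
m = (1397·4275 − 521·11881)/100484 = -108913/50242; c = (87·11881 − 521·1397)/100484 = 152905/50242.

m = -2.17, c = 3.04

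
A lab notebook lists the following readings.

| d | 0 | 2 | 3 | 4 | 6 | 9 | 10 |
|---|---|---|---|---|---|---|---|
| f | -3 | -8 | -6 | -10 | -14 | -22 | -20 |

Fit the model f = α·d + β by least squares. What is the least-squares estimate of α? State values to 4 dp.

α = -1.8905

The normal system XᵀX·[α, β]ᵀ = Xᵀf is [[246, 34]; [34, 7]]·[α, β]ᵀ = [-556, -83]ᵀ.
Δ = 246·7 − 34² = 566.
α = ((-556)·7 − 34·(-83))/566 = -535/283; β = (246·(-83) − 34·(-556))/566 = -757/283.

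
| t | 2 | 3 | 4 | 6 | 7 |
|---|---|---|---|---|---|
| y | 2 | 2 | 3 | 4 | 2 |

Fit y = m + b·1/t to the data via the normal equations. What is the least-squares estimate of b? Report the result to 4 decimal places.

b = -3.0122

Compute the Gram sums: Σ1 = 5, Σ1/t = 39/28, Σ1/t·1/t = 3329/7056.
And Σy = 13, Σ1/t·y = 283/84.
AᵀA·[m, b]ᵀ = Aᵀy becomes [[5, 39/28]; [39/28, 3329/7056]]·[m, b]ᵀ = [13, 283/84]ᵀ.
Eliminating b: (3329/7056)·(row 1) − (39/28)·(row 2) gives (739/1764)·m = (3329/7056)·13 − (39/28)·(283/84) = 5083/3528, so m = 5083/1478.
Then b = ((283/84) − (39/28)·(5083/1478))/(3329/7056) = -2226/739.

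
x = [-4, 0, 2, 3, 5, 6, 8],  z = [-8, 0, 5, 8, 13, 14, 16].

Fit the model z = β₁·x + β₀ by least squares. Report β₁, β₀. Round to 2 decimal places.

With design matrix M, MᵀM = [[154, 20]; [20, 7]] and Mᵀz = [343, 48]ᵀ.
Determinant 154·7 − 20² = 678.
β₁ = (343·7 − 20·48)/678 = 1441/678; β₀ = (154·48 − 20·343)/678 = 266/339.

β₁ = 2.13, β₀ = 0.78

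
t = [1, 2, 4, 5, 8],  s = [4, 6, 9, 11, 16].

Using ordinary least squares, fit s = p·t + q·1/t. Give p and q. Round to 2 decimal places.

p = 2.03, q = 2.43

Compute the Gram sums: Σt·t = 110, Σt·1/t = 5, Σ1/t·1/t = 2189/1600.
And Σt·s = 235, Σ1/t·s = 269/20.
Eliminating q: (2189/1600)·(row 1) − 5·(row 2) gives (20079/160)·p = (2189/1600)·235 − 5·(269/20) = 81363/320, so p = 27121/13386.
Then q = ((269/20) − 5·(27121/13386))/(2189/1600) = 16240/6693.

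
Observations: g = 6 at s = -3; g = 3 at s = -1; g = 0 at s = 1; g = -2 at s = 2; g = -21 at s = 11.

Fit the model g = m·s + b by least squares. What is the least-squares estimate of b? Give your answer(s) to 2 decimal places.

b = 1.13

Compute the Gram sums: Σs·s = 136, Σs = 10, Σ1 = 5.
And Σs·g = -256, Σg = -14.
Normal equations: [[136, 10]; [10, 5]]·[m, b]ᵀ = [-256, -14]ᵀ.
det = 136·5 − 10² = 580.
m = ((-256)·5 − 10·(-14))/580 = -57/29; b = (136·(-14) − 10·(-256))/580 = 164/145.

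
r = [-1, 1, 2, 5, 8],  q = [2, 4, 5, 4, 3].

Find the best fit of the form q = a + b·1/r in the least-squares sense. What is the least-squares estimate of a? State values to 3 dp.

AᵀA·[a, b]ᵀ = Aᵀq reads: 5·a + (33/40)·b = 18;  (33/40)·a + (3689/1600)·b = 227/40.
(Σ1 = 5, Σ1/r = 33/40, Σ1/r·1/r = 3689/1600, Σq = 18, Σ1/r·q = 227/40.)
Δ = 5·(3689/1600) − (33/40)² = 4339/400.
a = (18·(3689/1600) − (33/40)·(227/40))/(4339/400) = 58911/17356; b = (5·(227/40) − (33/40)·18)/(4339/400) = 5410/4339.

a = 3.394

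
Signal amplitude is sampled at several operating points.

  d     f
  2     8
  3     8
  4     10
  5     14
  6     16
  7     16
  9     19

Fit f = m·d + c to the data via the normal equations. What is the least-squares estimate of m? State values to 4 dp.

m = 1.7500

With design matrix A, AᵀA = [[220, 36]; [36, 7]] and Aᵀf = [529, 91]ᵀ.
Δ = 220·7 − 36² = 244.
m = (529·7 − 36·91)/244 = 7/4; c = (220·91 − 36·529)/244 = 4.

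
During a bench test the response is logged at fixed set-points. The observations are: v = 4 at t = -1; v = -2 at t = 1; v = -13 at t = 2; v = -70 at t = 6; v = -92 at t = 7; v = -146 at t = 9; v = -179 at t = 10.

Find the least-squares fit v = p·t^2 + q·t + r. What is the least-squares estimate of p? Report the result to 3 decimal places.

From the data, Σt^2·t^2 = 20276, Σt^2·t = 2296, Σt^2 = 272, Σt·t = 272, Σt = 34, Σ1 = 7.
And Σt^2·v = -36804, Σt·v = -4200, Σv = -498.
So AᵀA·[p, q, r]ᵀ = Aᵀv: [[20276, 2296, 272]; [2296, 272, 34]; [272, 34, 7]]·[p, q, r]ᵀ = [-36804, -4200, -498]ᵀ.
Row-reducing yields p = -18759/12673, q = -40101/12673, r = 22104/12673.

p = -1.480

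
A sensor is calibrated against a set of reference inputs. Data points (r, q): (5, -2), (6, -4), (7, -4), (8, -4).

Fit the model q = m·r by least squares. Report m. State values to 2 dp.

Compute the Gram sums: Σr·r = 174.
Moment sums: Σr·q = -94.
Normal equations: [[174]]·[m]ᵀ = [-94]ᵀ.
Hence m = -94 / 174 ≈ -0.54023.

m = -0.54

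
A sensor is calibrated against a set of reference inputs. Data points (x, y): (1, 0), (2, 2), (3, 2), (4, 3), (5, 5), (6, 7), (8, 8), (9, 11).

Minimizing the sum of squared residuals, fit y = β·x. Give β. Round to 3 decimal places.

MᵀM·[β]ᵀ = Mᵀy reads: 236·β = 252.
β = 252/236 = 1.0678.

β = 1.068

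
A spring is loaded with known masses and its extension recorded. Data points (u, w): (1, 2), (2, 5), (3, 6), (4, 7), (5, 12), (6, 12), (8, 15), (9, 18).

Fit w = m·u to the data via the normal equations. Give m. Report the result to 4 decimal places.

m = 2.0000

With design matrix A, AᵀA = [[236]] and Aᵀw = [472]ᵀ.
Hence m = 472 / 236 ≈ 2.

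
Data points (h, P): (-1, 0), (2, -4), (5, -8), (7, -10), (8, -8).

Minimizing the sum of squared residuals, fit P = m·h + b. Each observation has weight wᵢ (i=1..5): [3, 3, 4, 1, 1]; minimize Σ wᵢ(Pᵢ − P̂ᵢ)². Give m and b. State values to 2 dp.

Forming MᵀWM = [[228, 38]; [38, 12]] and MᵀWP = [-318, -62]ᵀ gives MᵀWM·[m, b]ᵀ = MᵀWP.
Eliminating b: 12·(row 1) − 38·(row 2) gives 1292·m = 12·(-318) − 38·(-62) = -1460, so m = -365/323.
Then b = ((-62) − 38·(-365/323))/12 = -27/17.

m = -1.13, b = -1.59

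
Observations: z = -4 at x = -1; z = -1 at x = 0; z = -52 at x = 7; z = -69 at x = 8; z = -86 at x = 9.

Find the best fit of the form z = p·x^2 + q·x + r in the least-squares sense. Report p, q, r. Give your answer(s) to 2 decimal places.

From the data, Σx^2·x^2 = 13059, Σx^2·x = 1583, Σx^2 = 195, Σx·x = 195, Σx = 23, Σ1 = 5.
Moment sums: Σx^2·z = -13934, Σx·z = -1686, Σz = -212.
Solving the 3×3 system (Gaussian elimination) gives p = -5562/4969, q = 3179/4969, r = -8391/4969.

p = -1.12, q = 0.64, r = -1.69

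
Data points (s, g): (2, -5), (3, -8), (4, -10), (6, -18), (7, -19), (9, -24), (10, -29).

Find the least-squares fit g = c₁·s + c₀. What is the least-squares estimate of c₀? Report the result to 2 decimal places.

c₀ = 0.85

Sums needed: Σs·s = 295, Σs = 41, Σ1 = 7.
For Xᵀg: Σs·g = -821, Σg = -113.
Eliminating c₀: 7·(row 1) − 41·(row 2) gives 384·c₁ = 7·(-821) − 41·(-113) = -1114, so c₁ = -557/192.
Then c₀ = ((-113) − 41·(-557/192))/7 = 163/192.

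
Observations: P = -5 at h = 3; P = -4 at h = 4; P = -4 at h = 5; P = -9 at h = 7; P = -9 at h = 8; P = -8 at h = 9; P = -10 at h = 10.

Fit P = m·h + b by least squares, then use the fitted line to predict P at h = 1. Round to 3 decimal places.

Sums needed: Σh·h = 344, Σh = 46, Σ1 = 7.
And Σh·P = -358, ΣP = -49.
So XᵀX·[m, b]ᵀ = XᵀP: [[344, 46]; [46, 7]]·[m, b]ᵀ = [-358, -49]ᵀ.
det = 344·7 − 46² = 292.
m = ((-358)·7 − 46·(-49))/292 = -63/73; b = (344·(-49) − 46·(-358))/292 = -97/73.
At h = 1: P̂ = (-63/73)·(1) + (-97/73)·(1) = -160/73.

P̂ = -2.192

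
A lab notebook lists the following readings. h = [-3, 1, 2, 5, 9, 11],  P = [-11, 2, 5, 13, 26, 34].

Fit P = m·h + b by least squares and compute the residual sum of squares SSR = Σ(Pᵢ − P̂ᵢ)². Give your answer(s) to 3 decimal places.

Forming XᵀX = [[241, 25]; [25, 6]] and XᵀP = [718, 69]ᵀ gives XᵀX·[m, b]ᵀ = XᵀP.
Δ = 241·6 − 25² = 821.
m = (718·6 − 25·69)/821 = 2583/821; b = (241·69 − 25·718)/821 = -1321/821.
Residuals: 39/821, 380/821, 260/821, -921/821, -580/821, 822/821; SSR = 2526/821.

SSR = 3.077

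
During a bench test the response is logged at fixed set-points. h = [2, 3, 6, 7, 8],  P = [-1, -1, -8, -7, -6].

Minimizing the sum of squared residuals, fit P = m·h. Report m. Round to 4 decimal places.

Setting ∂/∂m … = 0 gives: 162·m = -150.
m = (-150)/162 = -0.925926.

m = -0.9259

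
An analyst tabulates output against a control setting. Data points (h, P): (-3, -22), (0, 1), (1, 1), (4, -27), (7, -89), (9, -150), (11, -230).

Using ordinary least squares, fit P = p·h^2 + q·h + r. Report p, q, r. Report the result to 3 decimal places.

From the data, Σh^2·h^2 = 23941, Σh^2·h = 2441, Σh^2 = 277, Σh·h = 277, Σh = 29, Σ1 = 7.
For AᵀP: Σh^2·P = -44970, Σh·P = -4544, ΣP = -516.
Normal equations: [[23941, 2441, 277]; [2441, 277, 29]; [277, 29, 7]]·[p, q, r]ᵀ = [-44970, -4544, -516]ᵀ.
Inverting the 3×3 Gram matrix, [p, q, r]ᵀ = [-143629/70584, 304645/211752, 89783/105876]ᵀ.

p = -2.035, q = 1.439, r = 0.848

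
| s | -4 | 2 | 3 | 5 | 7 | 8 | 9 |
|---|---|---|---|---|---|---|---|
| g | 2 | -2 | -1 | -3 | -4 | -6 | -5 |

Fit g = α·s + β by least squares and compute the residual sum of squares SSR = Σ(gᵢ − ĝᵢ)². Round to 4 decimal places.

With design matrix X, XᵀX = [[248, 30]; [30, 7]] and Xᵀg = [-151, -19]ᵀ.
Determinant 248·7 − 30² = 836.
α = ((-151)·7 − 30·(-19))/836 = -487/836; β = (248·(-19) − 30·(-151))/836 = -91/418.
Residuals: -47/418, -129/209, 807/836, 109/836, 13/44, -469/418, 35/76; SSR = 2425/836.

SSR = 2.9007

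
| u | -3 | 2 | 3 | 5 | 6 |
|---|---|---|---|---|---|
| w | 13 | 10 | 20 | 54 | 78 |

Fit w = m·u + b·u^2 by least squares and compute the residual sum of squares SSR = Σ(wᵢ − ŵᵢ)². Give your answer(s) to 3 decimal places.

SSR = 2.943

Sums needed: Σu·u = 83, Σu·u^2 = 349, Σu^2·u^2 = 2099.
Moment sums: Σu·w = 779, Σu^2·w = 4495.
So MᵀM·[m, b]ᵀ = Mᵀw: [[83, 349]; [349, 2099]]·[m, b]ᵀ = [779, 4495]ᵀ.
Determinant 83·2099 − 349² = 52416.
m = (779·2099 − 349·4495)/52416 = 3687/2912; b = (83·4495 − 349·779)/52416 = 5623/2912.
Residuals: -65/112, -373/1456, -857/728, -881/1456, 1293/1456; SSR = 4285/1456.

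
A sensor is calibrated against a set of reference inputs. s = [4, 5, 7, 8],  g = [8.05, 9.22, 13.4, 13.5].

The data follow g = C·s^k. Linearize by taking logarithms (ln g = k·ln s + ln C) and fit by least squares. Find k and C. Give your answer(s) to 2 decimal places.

Taking logs, ln g = k·ln s + ln C, so regress ln g on ln s.
XᵀX = [[12.6227, 7.0211]; [7.0211, 4]], rhs = [16.9288, 9.5050]ᵀ  (here Σln s = 7.0211, Σ(ln s)² = 12.6227, Σln g = 9.5050, Σln s·ln g = 16.9288).
Solving (det = 1.1954): k = 0.81969, ln C = 0.93746, so C = exp(0.93746) = 2.55349.

k = 0.82, C = 2.55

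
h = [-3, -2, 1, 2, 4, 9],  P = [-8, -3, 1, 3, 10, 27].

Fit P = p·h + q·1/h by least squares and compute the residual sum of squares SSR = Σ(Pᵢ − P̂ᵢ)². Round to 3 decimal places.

SSR = 6.625

The normal system MᵀM·[p, q]ᵀ = MᵀP is [[115, 6]; [6, 2185/1296]]·[p, q]ᵀ = [320, 73/6]ᵀ.
det = 115·(2185/1296) − 6² = 204619/1296.
p = (320·(2185/1296) − 6·(73/6))/(204619/1296) = 604592/204619; q = (115·(73/6) − 6·320)/(204619/1296) = -675000/204619.
Residuals: -48176/204619, 257827/204619, 275027/204619, -257827/204619, -203428/204619, 158385/204619; SSR = 1355588/204619.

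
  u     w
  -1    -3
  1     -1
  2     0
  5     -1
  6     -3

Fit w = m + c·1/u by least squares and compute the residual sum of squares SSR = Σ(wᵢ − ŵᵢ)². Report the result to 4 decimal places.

Setting ∂/∂m … = 0 gives: 5·m + (13/15)·c = -8;  (13/15)·m + (1043/450)·c = 13/10.
Determinant 5·(1043/450) − (13/15)² = 4877/450.
m = ((-8)·(1043/450) − (13/15)·(13/10))/(4877/450) = -8851/4877; c = (5·(13/10) − (13/15)·(-8))/(4877/450) = 6045/4877.
Residuals: 265/4877, -2071/4877, 11657/9754, 2765/4877, -13575/9754; SSR = 37747/9754.

SSR = 3.8699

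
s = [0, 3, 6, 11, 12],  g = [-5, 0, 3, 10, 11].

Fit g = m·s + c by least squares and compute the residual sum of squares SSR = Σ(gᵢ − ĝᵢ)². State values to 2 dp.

SSR = 0.72

AᵀA·[m, c]ᵀ = Aᵀg reads: 310·m + 32·c = 260;  32·m + 5·c = 19.
(Σs·s = 310, Σs = 32, Σ1 = 5, Σs·g = 260, Σg = 19.)
det = 310·5 − 32² = 526.
m = (260·5 − 32·19)/526 = 346/263; c = (310·19 − 32·260)/526 = -1215/263.
Residuals: -100/263, 177/263, -72/263, 39/263, -44/263; SSR = 190/263.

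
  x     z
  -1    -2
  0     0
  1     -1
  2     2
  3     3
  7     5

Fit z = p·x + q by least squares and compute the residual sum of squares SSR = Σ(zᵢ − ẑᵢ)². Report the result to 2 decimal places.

AᵀA·[p, q]ᵀ = Aᵀz reads: 64·p + 12·q = 49;  12·p + 6·q = 7.
Eliminating q: 6·(row 1) − 12·(row 2) gives 240·p = 6·49 − 12·7 = 210, so p = 7/8.
Then q = (7 − 12·(7/8))/6 = -7/12.
Residuals: -13/24, 7/12, -31/24, 5/6, 23/24, -13/24; SSR = 101/24.

SSR = 4.21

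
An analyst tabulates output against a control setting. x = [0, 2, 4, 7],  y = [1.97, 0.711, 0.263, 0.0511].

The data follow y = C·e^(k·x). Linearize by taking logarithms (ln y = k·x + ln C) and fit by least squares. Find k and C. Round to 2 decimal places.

With ln yᵢ as the transformed response and xᵢ as the regressor:
Σx = 13.0000, Σ(x)² = 69.0000, Σln y = -3.9726, Σx·ln y = -26.8424.
Normal system: [[69.0000, 13.0000]; [13.0000, 4]]·[k, ln C]ᵀ = [-26.8424, -3.9726]ᵀ.
Slope k = (n·Σx·ln y − Σx·Σln y)/(n·Σ(x)² − (Σx)²) = (4·-26.8424 − 13.0000·-3.9726)/107.0000 = -0.52080; ln C = (Σln y − k·Σx)/n = 0.69944, so C = exp(0.69944) = 2.01262.

k = -0.52, C = 2.01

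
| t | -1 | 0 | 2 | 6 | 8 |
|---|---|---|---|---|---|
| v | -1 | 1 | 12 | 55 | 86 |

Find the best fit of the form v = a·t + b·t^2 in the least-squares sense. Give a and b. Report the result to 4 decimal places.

AᵀA·[a, b]ᵀ = Aᵀv reads: 105·a + 735·b = 1043;  735·a + 5409·b = 7531.
(Σt·t = 105, Σt·t^2 = 735, Σt^2·t^2 = 5409, Σt·v = 1043, Σt^2·v = 7531.)
Eliminating b: 5409·(row 1) − 735·(row 2) gives 27720·a = 5409·1043 − 735·7531 = 106302, so a = 2531/660.
Then b = (7531 − 735·(2531/660))/5409 = 115/132.

a = 3.8348, b = 0.8712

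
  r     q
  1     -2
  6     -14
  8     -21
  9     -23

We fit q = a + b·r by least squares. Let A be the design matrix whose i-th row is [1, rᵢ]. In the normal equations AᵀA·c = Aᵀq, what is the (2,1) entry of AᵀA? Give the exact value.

Row 2 ↔ basis r, column 1 ↔ basis 1, so (AᵀA)_{2,1} = Σᵢ r = (1)·(1) + (6)·(1) + (8)·(1) + (9)·(1) = 24.

24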